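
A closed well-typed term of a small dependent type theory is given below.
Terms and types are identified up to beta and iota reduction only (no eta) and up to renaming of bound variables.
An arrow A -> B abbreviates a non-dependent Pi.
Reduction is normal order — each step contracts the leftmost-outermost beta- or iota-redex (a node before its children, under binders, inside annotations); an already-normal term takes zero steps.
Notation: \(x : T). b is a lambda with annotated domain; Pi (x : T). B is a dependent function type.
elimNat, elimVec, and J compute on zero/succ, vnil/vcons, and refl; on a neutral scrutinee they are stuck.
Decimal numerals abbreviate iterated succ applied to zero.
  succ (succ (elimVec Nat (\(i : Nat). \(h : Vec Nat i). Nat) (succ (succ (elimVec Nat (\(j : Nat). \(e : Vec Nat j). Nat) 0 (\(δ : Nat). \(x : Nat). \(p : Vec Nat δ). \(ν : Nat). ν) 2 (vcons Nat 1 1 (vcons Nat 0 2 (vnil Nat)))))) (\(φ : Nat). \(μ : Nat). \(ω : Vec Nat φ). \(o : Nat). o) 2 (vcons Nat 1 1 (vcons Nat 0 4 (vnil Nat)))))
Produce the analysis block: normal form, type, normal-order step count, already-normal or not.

normal form:
  4
inferred type:
  Nat
normal-order step count: 22
started in normal form: no
first redex: an elimVec iota-redex


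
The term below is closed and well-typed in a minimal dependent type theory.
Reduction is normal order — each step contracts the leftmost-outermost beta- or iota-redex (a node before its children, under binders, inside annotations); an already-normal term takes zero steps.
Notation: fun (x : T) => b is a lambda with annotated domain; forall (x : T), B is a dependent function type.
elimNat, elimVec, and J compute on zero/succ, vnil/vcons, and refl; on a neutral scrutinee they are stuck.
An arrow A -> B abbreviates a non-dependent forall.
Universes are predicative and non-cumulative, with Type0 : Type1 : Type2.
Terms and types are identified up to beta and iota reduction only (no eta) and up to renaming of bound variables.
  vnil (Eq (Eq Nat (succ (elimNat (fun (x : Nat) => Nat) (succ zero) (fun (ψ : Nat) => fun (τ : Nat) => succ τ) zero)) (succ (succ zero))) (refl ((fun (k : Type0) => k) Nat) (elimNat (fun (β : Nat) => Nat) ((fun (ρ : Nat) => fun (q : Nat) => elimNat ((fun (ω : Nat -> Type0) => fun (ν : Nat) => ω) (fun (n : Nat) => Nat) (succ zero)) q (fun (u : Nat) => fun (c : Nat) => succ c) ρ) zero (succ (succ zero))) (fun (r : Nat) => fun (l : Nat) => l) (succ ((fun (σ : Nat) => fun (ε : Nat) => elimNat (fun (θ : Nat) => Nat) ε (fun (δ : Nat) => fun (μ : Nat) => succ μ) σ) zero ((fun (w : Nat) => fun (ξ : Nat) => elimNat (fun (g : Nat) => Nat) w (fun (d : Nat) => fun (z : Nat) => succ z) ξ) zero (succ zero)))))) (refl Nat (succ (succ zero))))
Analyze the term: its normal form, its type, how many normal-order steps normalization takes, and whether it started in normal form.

resulting normal form:
  vnil (Eq (Eq Nat (succ (succ zero)) (succ (succ zero))) (refl Nat (succ (succ zero))) (refl Nat (succ (succ zero))))
the term's type:
  Vec (Eq (Eq Nat (succ (succ zero)) (succ (succ zero))) (refl Nat (succ (succ zero))) (refl Nat (succ (succ zero)))) zero
reduction steps (normal order): 21
term was already normal: no
first redex: an elimNat iota-redex


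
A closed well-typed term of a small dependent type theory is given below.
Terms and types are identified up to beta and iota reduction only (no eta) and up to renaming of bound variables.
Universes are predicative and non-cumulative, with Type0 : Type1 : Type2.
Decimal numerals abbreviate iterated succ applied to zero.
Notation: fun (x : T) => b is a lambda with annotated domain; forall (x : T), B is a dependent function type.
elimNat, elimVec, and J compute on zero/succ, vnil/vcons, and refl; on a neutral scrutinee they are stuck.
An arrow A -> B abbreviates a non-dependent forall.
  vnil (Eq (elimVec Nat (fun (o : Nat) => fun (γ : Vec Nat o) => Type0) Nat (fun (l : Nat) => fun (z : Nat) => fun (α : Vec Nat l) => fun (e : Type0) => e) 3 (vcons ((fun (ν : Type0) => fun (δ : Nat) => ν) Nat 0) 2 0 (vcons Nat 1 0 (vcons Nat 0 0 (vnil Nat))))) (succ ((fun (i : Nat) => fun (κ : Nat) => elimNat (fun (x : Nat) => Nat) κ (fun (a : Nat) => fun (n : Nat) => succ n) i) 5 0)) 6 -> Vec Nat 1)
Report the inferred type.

type:
  Vec (Eq Nat 6 6 -> Vec Nat 1) 0


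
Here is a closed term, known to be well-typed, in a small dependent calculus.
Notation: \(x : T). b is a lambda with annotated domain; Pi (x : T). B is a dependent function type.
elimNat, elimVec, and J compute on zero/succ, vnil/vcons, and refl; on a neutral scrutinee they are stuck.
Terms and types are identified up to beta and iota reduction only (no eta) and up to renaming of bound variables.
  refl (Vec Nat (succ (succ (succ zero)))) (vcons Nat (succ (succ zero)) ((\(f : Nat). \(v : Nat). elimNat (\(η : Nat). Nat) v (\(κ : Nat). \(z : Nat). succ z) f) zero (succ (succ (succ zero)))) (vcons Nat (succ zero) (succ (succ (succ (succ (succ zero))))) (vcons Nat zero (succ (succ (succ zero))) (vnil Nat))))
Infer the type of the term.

inferred type:
  Eq (Vec Nat (succ (succ (succ zero)))) (vcons Nat (succ (succ zero)) (succ (succ (succ zero))) (vcons Nat (succ zero) (succ (succ (succ (succ (succ zero))))) (vcons Nat zero (succ (succ (succ zero))) (vnil Nat)))) (vcons Nat (succ (succ zero)) (succ (succ (succ zero))) (vcons Nat (succ zero) (succ (succ (succ (succ (succ zero))))) (vcons Nat zero (succ (succ (succ zero))) (vnil Nat))))


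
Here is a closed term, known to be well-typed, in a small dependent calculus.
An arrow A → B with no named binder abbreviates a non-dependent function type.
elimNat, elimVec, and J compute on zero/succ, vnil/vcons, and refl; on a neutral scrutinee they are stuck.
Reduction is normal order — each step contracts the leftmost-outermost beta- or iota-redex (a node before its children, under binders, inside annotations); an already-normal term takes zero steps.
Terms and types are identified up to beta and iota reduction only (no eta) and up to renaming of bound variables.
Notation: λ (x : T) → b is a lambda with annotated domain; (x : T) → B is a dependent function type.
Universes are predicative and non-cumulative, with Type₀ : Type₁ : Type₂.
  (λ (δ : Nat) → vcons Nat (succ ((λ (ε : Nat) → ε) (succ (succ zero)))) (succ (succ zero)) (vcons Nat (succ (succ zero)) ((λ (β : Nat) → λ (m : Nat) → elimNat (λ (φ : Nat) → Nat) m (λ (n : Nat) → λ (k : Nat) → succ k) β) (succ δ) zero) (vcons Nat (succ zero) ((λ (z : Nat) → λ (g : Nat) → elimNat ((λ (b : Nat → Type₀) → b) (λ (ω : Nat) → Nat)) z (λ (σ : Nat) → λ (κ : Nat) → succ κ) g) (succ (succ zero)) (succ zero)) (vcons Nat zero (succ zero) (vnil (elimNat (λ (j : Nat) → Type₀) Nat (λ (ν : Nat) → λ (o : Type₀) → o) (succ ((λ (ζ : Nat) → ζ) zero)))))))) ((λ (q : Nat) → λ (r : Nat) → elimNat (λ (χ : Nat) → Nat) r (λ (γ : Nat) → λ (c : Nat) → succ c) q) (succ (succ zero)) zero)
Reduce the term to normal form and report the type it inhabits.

normal form:
  vcons Nat (succ (succ (succ zero))) (succ (succ zero)) (vcons Nat (succ (succ zero)) (succ (succ (succ zero))) (vcons Nat (succ zero) (succ (succ (succ zero))) (vcons Nat zero (succ zero) (vnil Nat))))
type:
  Vec Nat (succ (succ (succ (succ zero))))


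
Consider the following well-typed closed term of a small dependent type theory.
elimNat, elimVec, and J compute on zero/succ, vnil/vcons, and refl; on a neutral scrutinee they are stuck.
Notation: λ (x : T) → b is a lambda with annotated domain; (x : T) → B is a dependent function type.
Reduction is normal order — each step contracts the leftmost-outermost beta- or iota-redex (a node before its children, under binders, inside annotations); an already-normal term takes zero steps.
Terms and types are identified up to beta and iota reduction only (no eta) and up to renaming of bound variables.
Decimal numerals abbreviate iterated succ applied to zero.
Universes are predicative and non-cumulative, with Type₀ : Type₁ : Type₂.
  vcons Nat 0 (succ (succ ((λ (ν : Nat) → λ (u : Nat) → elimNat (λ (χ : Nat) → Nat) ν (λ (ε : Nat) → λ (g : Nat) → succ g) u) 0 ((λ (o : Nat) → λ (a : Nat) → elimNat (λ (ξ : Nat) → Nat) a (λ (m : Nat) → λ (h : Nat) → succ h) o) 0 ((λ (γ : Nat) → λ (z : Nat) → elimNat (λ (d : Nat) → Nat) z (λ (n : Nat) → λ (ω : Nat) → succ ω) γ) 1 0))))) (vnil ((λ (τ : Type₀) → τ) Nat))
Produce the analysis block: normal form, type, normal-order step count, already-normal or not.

normal form:
  vcons Nat 0 3 (vnil Nat)
type:
  Vec Nat 1
normal-order step count: 16
started in normal form: no
first contracted redex: a beta-redex


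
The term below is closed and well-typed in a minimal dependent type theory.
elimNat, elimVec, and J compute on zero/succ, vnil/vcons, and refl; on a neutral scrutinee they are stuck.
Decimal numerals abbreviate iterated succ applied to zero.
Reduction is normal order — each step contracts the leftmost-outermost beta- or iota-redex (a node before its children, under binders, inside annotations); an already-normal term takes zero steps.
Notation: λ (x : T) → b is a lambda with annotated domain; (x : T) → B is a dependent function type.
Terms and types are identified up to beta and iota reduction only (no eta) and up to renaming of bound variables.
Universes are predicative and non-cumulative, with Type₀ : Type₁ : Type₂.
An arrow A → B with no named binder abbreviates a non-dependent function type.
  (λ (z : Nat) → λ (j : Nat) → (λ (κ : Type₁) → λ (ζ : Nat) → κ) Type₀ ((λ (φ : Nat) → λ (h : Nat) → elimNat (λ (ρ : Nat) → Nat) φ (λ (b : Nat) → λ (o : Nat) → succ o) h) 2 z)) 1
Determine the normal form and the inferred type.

resulting normal form:
  λ (z : Nat) → Type₀
inferred type:
  Nat → Type₁
observation: the leftmost-outermost redex is a beta-redex, and normalization takes 3 steps.


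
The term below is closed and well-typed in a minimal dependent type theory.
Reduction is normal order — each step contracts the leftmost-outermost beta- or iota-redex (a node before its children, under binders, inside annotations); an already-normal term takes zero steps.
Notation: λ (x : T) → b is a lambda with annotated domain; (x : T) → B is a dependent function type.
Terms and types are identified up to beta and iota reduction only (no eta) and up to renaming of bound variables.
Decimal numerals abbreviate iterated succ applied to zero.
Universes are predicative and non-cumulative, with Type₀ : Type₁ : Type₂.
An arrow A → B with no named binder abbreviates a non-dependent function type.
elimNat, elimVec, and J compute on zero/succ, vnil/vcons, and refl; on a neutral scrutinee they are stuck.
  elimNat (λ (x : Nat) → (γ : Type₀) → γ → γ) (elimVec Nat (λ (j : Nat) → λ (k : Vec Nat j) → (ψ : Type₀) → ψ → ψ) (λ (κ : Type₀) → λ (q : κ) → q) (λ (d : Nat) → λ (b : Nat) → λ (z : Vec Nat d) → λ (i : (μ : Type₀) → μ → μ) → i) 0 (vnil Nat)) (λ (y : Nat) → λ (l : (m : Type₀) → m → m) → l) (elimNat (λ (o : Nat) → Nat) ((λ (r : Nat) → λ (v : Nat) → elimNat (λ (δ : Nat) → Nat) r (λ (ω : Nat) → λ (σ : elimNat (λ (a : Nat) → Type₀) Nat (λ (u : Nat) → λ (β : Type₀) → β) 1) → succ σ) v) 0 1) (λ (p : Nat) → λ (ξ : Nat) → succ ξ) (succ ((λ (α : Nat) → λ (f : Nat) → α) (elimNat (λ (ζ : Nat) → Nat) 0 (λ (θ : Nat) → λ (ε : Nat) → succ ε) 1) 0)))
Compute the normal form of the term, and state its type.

normal form:
  λ (x : Type₀) → λ (γ : x) → γ
inferred type:
  (x : Type₀) → x → x
observation: contracting an elimVec iota-redex first, the term normalizes in 30 steps.


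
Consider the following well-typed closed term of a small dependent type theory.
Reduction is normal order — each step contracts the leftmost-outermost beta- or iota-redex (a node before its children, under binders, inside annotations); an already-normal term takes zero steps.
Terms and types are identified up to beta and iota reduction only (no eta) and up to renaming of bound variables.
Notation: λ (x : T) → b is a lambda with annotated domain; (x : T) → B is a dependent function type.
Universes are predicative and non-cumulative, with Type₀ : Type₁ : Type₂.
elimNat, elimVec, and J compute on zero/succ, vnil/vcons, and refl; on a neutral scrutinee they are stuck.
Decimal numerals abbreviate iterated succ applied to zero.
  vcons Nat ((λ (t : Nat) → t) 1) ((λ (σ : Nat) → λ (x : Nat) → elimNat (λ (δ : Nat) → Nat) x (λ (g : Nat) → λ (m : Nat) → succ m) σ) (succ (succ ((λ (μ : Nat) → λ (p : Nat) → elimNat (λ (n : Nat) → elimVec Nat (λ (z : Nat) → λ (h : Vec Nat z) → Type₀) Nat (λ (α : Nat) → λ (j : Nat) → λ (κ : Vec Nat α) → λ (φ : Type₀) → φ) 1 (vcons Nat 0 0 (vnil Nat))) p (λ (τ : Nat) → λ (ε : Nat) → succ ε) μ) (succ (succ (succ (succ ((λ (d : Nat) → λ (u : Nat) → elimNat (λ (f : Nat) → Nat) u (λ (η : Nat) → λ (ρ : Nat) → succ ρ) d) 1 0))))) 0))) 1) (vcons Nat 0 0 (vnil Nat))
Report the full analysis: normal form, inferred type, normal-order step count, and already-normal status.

reduced normal form:
  vcons Nat 1 8 (vcons Nat 0 0 (vnil Nat))
the term's type:
  Vec Nat 2
reduction steps (normal order): 55
term was already normal: no
first contracted redex: a beta-redex


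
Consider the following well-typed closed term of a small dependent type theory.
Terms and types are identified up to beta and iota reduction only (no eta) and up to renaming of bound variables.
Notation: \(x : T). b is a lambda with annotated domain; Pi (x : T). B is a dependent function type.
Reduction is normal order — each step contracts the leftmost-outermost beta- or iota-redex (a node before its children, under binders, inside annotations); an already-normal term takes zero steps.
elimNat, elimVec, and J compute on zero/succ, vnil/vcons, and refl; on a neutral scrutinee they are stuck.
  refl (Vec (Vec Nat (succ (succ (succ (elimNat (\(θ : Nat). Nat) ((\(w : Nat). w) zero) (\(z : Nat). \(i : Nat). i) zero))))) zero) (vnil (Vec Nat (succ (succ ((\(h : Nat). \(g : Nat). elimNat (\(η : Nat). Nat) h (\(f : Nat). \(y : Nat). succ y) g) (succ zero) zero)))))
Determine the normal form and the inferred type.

normal form:
  refl (Vec (Vec Nat (succ (succ (succ zero)))) zero) (vnil (Vec Nat (succ (succ (succ zero)))))
the term's type:
  Eq (Vec (Vec Nat (succ (succ (succ zero)))) zero) (vnil (Vec Nat (succ (succ (succ zero))))) (vnil (Vec Nat (succ (succ (succ zero)))))
observation: 5 normal-order steps separate the term from its normal form.


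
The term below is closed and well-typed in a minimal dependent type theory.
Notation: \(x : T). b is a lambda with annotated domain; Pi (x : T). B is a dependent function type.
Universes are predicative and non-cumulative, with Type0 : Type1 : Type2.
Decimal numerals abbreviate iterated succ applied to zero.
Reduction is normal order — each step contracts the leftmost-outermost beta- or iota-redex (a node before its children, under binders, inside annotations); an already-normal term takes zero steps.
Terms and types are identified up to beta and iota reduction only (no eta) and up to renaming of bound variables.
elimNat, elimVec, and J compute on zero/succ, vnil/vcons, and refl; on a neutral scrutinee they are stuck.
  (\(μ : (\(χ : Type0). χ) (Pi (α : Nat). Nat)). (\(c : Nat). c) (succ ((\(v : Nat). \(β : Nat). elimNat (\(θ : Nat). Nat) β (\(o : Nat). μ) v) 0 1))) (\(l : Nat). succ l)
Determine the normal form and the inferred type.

reduced normal form:
  2
inferred type:
  Nat
observation: the leftmost-outermost redex is a beta-redex, and normalization takes 5 steps.


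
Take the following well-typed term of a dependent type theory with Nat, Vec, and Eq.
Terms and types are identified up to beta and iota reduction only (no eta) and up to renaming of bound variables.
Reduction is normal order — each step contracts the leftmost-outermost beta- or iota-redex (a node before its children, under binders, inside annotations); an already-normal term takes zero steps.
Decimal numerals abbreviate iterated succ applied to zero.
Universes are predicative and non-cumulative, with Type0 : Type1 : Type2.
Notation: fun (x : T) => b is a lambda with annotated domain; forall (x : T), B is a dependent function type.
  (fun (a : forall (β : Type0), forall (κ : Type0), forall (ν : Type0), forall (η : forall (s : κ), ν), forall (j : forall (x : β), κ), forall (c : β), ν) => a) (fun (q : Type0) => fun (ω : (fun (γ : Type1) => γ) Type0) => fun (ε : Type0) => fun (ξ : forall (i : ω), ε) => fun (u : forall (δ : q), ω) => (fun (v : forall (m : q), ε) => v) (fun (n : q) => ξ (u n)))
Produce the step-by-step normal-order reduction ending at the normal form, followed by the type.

normal-order reduction:
  (fun (a : forall (β : Type0), forall (κ : Type0), forall (ν : Type0), forall (η : forall (s : κ), ν), forall (j : forall (x : β), κ), forall (c : β), ν) => a) (fun (q : Type0) => fun (ω : (fun (γ : Type1) => γ) Type0) => fun (ε : Type0) => fun (ξ : forall (i : ω), ε) => fun (u : forall (δ : q), ω) => (fun (v : forall (m : q), ε) => v) (fun (n : q) => ξ (u n)))
  ~> fun (a : Type0) => fun (β : (fun (κ : Type1) => κ) Type0) => fun (ν : Type0) => fun (η : forall (s : β), ν) => fun (j : forall (x : a), β) => (fun (c : forall (q : a), ν) => c) (fun (ω : a) => η (j ω))
  ~> fun (a : Type0) => fun (β : Type0) => fun (κ : Type0) => fun (ν : forall (η : β), κ) => fun (s : forall (j : a), β) => (fun (x : forall (c : a), κ) => x) (fun (q : a) => ν (s q))
  ~> fun (a : Type0) => fun (β : Type0) => fun (κ : Type0) => fun (ν : forall (η : β), κ) => fun (s : forall (j : a), β) => fun (x : a) => ν (s x)
type:
  forall (a : Type0), forall (β : Type0), forall (κ : Type0), forall (ν : forall (η : β), κ), forall (s : forall (j : a), β), forall (x : a), κ


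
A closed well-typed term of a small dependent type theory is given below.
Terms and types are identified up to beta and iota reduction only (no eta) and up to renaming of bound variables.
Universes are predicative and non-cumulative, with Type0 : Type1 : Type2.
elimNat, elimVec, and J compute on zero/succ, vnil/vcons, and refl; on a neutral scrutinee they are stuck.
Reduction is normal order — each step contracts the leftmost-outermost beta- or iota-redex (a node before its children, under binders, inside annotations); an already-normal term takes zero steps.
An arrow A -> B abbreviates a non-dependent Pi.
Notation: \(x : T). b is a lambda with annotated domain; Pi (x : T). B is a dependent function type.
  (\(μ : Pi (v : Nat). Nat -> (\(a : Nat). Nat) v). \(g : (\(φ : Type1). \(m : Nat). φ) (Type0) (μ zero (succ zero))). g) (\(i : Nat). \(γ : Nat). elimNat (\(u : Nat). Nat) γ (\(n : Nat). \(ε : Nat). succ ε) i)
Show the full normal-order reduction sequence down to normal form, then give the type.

normal-order reduction:
  (\(μ : Pi (v : Nat). Nat -> (\(a : Nat). Nat) v). \(g : (\(φ : Type1). \(m : Nat). φ) (Type0) (μ zero (succ zero))). g) (\(i : Nat). \(γ : Nat). elimNat (\(u : Nat). Nat) γ (\(n : Nat). \(ε : Nat). succ ε) i)
  ~> \(μ : (\(v : Type1). \(a : Nat). v) (Type0) ((\(g : Nat). \(φ : Nat). elimNat (\(m : Nat). Nat) φ (\(i : Nat). \(γ : Nat). succ γ) g) zero (succ zero))). μ
  ~> \(μ : (\(v : Nat). Type0) ((\(a : Nat). \(g : Nat). elimNat (\(φ : Nat). Nat) g (\(m : Nat). \(i : Nat). succ i) a) zero (succ zero))). μ
  ~> \(μ : Type0). μ
type:
  Type0 -> Type0


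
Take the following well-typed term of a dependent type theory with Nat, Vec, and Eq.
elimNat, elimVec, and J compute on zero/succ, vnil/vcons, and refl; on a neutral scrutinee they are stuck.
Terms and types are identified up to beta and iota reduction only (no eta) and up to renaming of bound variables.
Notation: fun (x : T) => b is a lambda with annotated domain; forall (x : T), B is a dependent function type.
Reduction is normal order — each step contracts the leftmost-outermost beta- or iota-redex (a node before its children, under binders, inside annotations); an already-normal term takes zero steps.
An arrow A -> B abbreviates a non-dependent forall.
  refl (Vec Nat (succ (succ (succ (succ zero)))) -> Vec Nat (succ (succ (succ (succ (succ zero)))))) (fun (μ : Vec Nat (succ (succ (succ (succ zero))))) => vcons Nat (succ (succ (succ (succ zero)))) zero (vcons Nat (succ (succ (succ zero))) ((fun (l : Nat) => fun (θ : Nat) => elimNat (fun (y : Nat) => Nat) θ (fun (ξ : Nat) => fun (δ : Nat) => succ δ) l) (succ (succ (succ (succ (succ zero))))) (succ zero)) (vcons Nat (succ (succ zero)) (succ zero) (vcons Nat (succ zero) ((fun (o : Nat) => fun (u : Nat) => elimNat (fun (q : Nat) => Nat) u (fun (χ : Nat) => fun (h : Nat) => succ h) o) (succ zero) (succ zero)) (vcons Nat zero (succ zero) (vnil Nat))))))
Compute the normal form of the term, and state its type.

reduced normal form:
  refl (Vec Nat (succ (succ (succ (succ zero)))) -> Vec Nat (succ (succ (succ (succ (succ zero)))))) (fun (μ : Vec Nat (succ (succ (succ (succ zero))))) => vcons Nat (succ (succ (succ (succ zero)))) zero (vcons Nat (succ (succ (succ zero))) (succ (succ (succ (succ (succ (succ zero)))))) (vcons Nat (succ (succ zero)) (succ zero) (vcons Nat (succ zero) (succ (succ zero)) (vcons Nat zero (succ zero) (vnil Nat))))))
inferred type:
  Eq (Vec Nat (succ (succ (succ (succ zero)))) -> Vec Nat (succ (succ (succ (succ (succ zero)))))) (fun (μ : Vec Nat (succ (succ (succ (succ zero))))) => vcons Nat (succ (succ (succ (succ zero)))) zero (vcons Nat (succ (succ (succ zero))) (succ (succ (succ (succ (succ (succ zero)))))) (vcons Nat (succ (succ zero)) (succ zero) (vcons Nat (succ zero) (succ (succ zero)) (vcons Nat zero (succ zero) (vnil Nat)))))) (fun (l : Vec Nat (succ (succ (succ (succ zero))))) => vcons Nat (succ (succ (succ (succ zero)))) zero (vcons Nat (succ (succ (succ zero))) (succ (succ (succ (succ (succ (succ zero)))))) (vcons Nat (succ (succ zero)) (succ zero) (vcons Nat (succ zero) (succ (succ zero)) (vcons Nat zero (succ zero) (vnil Nat))))))
observation: reduction starts at a beta-redex, and 24 normal-order steps reach the normal form.


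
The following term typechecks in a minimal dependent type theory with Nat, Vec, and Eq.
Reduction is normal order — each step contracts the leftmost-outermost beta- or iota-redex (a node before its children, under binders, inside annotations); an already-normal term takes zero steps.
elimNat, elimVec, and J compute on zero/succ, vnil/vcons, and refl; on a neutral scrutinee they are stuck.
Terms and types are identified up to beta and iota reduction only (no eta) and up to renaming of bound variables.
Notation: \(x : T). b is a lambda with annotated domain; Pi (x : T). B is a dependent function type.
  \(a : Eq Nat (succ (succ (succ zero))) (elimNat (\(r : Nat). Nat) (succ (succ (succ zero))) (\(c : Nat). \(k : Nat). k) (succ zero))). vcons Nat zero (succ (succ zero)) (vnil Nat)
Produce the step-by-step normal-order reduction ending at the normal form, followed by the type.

reduction (normal order):
  \(a : Eq Nat (succ (succ (succ zero))) (elimNat (\(r : Nat). Nat) (succ (succ (succ zero))) (\(c : Nat). \(k : Nat). k) (succ zero))). vcons Nat zero (succ (succ zero)) (vnil Nat)
  ~> \(a : Eq Nat (succ (succ (succ zero))) ((\(r : Nat). \(c : Nat). c) zero (elimNat (\(k : Nat). Nat) (succ (succ (succ zero))) (\(ξ : Nat). \(n : Nat). n) zero))). vcons Nat zero (succ (succ zero)) (vnil Nat)
  ~> \(a : Eq Nat (succ (succ (succ zero))) ((\(r : Nat). r) (elimNat (\(c : Nat). Nat) (succ (succ (succ zero))) (\(k : Nat). \(ξ : Nat). ξ) zero))). vcons Nat zero (succ (succ zero)) (vnil Nat)
  ~> \(a : Eq Nat (succ (succ (succ zero))) (elimNat (\(r : Nat). Nat) (succ (succ (succ zero))) (\(c : Nat). \(k : Nat). k) zero)). vcons Nat zero (succ (succ zero)) (vnil Nat)
  ~> \(a : Eq Nat (succ (succ (succ zero))) (succ (succ (succ zero)))). vcons Nat zero (succ (succ zero)) (vnil Nat)
the term's type:
  Pi (a : Eq Nat (succ (succ (succ zero))) (succ (succ (succ zero)))). Vec Nat (succ zero)


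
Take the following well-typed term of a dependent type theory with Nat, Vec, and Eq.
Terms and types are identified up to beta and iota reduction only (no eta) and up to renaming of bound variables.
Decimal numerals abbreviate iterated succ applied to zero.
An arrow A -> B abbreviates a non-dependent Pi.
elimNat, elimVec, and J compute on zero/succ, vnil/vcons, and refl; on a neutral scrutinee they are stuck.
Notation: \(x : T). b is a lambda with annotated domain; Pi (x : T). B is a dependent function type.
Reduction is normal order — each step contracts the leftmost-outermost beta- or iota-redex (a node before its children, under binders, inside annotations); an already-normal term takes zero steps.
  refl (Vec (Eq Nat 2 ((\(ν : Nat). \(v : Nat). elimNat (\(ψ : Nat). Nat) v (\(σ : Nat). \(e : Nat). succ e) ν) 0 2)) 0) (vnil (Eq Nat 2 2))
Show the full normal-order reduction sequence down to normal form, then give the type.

normal-order reduction:
  refl (Vec (Eq Nat 2 ((\(ν : Nat). \(v : Nat). elimNat (\(ψ : Nat). Nat) v (\(σ : Nat). \(e : Nat). succ e) ν) 0 2)) 0) (vnil (Eq Nat 2 2))
  ~> refl (Vec (Eq Nat 2 ((\(ν : Nat). elimNat (\(v : Nat). Nat) ν (\(ψ : Nat). \(σ : Nat). succ σ) 0) 2)) 0) (vnil (Eq Nat 2 2))
  ~> refl (Vec (Eq Nat 2 (elimNat (\(ν : Nat). Nat) 2 (\(v : Nat). \(ψ : Nat). succ ψ) 0)) 0) (vnil (Eq Nat 2 2))
  ~> refl (Vec (Eq Nat 2 2) 0) (vnil (Eq Nat 2 2))
type:
  Eq (Vec (Eq Nat 2 2) 0) (vnil (Eq Nat 2 2)) (vnil (Eq Nat 2 2))


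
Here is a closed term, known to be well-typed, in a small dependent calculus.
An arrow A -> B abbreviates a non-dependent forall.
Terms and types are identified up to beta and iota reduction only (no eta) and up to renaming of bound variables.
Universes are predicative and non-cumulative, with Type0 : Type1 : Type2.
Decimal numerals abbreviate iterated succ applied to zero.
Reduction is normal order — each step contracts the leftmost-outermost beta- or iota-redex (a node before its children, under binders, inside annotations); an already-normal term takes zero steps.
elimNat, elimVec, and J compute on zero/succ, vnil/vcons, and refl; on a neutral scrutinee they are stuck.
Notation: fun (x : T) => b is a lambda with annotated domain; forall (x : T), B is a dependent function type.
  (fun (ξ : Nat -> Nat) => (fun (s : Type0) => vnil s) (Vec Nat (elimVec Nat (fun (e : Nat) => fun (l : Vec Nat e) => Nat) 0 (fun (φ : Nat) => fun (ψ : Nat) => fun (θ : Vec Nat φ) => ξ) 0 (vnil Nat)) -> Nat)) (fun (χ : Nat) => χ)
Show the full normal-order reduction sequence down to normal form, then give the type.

reduction (normal order):
  (fun (ξ : Nat -> Nat) => (fun (s : Type0) => vnil s) (Vec Nat (elimVec Nat (fun (e : Nat) => fun (l : Vec Nat e) => Nat) 0 (fun (φ : Nat) => fun (ψ : Nat) => fun (θ : Vec Nat φ) => ξ) 0 (vnil Nat)) -> Nat)) (fun (χ : Nat) => χ)
  ~> (fun (ξ : Type0) => vnil ξ) (Vec Nat (elimVec Nat (fun (s : Nat) => fun (e : Vec Nat s) => Nat) 0 (fun (l : Nat) => fun (φ : Nat) => fun (ψ : Vec Nat l) => fun (θ : Nat) => θ) 0 (vnil Nat)) -> Nat)
  ~> vnil (Vec Nat (elimVec Nat (fun (ξ : Nat) => fun (s : Vec Nat ξ) => Nat) 0 (fun (e : Nat) => fun (l : Nat) => fun (φ : Vec Nat e) => fun (ψ : Nat) => ψ) 0 (vnil Nat)) -> Nat)
  ~> vnil (Vec Nat 0 -> Nat)
inferred type:
  Vec (Vec Nat 0 -> Nat) 0


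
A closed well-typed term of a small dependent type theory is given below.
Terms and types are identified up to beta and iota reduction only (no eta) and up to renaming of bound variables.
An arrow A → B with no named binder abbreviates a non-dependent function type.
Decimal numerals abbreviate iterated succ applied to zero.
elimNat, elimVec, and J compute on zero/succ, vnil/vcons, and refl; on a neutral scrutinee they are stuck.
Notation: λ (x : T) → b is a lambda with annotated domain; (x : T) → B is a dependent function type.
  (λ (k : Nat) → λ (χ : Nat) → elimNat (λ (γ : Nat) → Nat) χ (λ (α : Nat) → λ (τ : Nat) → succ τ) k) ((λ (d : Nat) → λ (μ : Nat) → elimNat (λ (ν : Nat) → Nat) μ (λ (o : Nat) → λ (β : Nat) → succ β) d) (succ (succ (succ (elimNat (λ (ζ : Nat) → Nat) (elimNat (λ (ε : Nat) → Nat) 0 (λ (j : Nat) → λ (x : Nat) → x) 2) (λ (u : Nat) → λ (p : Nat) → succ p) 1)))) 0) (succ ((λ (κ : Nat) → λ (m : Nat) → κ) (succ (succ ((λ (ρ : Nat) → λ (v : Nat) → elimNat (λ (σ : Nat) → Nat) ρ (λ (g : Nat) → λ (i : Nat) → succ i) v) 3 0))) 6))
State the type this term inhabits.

the term's type:
  Nat


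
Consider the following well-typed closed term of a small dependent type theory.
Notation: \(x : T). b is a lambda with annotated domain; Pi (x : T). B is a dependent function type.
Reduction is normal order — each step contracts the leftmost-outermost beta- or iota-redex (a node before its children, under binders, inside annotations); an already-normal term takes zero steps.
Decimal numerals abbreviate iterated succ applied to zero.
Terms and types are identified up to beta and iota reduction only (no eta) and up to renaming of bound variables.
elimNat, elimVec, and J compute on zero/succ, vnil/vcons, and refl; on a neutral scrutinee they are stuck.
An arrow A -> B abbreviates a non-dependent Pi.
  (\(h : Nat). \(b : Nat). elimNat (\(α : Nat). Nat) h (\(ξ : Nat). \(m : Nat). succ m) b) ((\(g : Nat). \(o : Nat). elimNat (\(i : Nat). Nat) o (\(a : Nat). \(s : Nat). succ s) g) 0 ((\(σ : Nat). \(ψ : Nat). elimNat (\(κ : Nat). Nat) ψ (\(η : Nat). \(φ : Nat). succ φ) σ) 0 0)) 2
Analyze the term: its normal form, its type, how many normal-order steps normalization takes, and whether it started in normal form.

normal form:
  2
the term's type:
  Nat
reduction steps (normal order): 15
already normal: no
first redex: a beta-redex


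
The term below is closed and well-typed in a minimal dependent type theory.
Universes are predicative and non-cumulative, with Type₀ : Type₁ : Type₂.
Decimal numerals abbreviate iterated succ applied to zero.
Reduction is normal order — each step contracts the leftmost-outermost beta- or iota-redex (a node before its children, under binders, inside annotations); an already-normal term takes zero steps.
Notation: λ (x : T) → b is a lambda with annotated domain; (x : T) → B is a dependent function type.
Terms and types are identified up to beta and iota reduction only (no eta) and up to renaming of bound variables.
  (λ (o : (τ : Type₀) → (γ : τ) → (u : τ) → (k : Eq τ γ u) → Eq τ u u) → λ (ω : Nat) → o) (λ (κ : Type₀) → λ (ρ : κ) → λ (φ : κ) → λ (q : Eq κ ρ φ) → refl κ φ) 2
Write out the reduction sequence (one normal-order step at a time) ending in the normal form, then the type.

normal-order reduction:
  (λ (o : (τ : Type₀) → (γ : τ) → (u : τ) → (k : Eq τ γ u) → Eq τ u u) → λ (ω : Nat) → o) (λ (κ : Type₀) → λ (ρ : κ) → λ (φ : κ) → λ (q : Eq κ ρ φ) → refl κ φ) 2
  ~> (λ (o : Nat) → λ (τ : Type₀) → λ (γ : τ) → λ (u : τ) → λ (k : Eq τ γ u) → refl τ u) 2
  ~> λ (o : Type₀) → λ (τ : o) → λ (γ : o) → λ (u : Eq o τ γ) → refl o γ
type:
  (o : Type₀) → (τ : o) → (γ : o) → (u : Eq o τ γ) → Eq o γ γ


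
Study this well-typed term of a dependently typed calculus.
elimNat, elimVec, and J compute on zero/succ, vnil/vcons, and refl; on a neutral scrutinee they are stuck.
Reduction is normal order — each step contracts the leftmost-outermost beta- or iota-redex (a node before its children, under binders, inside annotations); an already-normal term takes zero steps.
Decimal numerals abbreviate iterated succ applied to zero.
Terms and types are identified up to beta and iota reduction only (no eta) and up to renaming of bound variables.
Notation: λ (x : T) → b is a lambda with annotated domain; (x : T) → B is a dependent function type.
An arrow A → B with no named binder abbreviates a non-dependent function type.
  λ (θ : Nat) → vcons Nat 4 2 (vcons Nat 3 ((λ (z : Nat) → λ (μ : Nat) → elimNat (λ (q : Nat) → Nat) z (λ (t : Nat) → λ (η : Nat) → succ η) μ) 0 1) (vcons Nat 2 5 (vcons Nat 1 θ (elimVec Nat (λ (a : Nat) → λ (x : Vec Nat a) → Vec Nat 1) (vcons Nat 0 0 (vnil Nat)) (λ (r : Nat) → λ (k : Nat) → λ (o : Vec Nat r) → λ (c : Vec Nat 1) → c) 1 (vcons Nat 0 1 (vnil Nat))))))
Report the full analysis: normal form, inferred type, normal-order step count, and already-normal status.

normal form:
  λ (θ : Nat) → vcons Nat 4 2 (vcons Nat 3 1 (vcons Nat 2 5 (vcons Nat 1 θ (vcons Nat 0 0 (vnil Nat)))))
type:
  Nat → Vec Nat 5
normal-order step count: 12
term was already normal: no
first redex: a beta-redex


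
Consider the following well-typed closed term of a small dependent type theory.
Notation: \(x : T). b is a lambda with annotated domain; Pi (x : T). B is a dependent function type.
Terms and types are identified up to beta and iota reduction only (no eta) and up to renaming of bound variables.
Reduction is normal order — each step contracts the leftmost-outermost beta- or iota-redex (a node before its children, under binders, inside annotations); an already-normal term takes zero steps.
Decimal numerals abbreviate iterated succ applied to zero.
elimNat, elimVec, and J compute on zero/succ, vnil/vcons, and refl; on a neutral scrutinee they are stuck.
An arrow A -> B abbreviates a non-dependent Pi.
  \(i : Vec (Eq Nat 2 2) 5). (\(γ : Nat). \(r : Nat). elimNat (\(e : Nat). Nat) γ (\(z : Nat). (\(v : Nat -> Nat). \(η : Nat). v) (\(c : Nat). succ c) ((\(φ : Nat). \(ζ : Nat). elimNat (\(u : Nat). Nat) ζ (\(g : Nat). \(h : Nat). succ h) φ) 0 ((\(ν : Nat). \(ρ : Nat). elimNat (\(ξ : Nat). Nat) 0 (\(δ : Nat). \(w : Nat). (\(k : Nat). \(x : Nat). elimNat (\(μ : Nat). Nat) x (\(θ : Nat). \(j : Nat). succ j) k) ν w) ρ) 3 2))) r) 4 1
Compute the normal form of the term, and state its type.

normal form:
  \(i : Vec (Eq Nat 2 2) 5). 5
type:
  Vec (Eq Nat 2 2) 5 -> Nat
observation: normalization takes exactly 8 steps under the normal-order strategy.


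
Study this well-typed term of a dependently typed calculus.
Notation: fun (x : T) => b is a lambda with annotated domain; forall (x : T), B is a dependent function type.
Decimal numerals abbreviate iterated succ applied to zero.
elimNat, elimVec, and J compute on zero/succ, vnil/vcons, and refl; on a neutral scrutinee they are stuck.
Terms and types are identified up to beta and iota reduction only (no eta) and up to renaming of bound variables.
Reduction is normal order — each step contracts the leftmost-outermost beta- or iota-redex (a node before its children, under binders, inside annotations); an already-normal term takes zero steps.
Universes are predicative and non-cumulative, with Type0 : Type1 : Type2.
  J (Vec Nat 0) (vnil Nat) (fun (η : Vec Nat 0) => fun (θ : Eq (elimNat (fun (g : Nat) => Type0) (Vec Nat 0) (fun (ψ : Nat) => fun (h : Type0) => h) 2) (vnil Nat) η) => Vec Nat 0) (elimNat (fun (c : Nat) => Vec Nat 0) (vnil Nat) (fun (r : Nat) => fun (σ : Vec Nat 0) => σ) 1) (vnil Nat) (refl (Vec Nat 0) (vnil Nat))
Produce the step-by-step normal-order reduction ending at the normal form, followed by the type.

reduction (normal order):
  J (Vec Nat 0) (vnil Nat) (fun (η : Vec Nat 0) => fun (θ : Eq (elimNat (fun (g : Nat) => Type0) (Vec Nat 0) (fun (ψ : Nat) => fun (h : Type0) => h) 2) (vnil Nat) η) => Vec Nat 0) (elimNat (fun (c : Nat) => Vec Nat 0) (vnil Nat) (fun (r : Nat) => fun (σ : Vec Nat 0) => σ) 1) (vnil Nat) (refl (Vec Nat 0) (vnil Nat))
  ~> elimNat (fun (η : Nat) => Vec Nat 0) (vnil Nat) (fun (θ : Nat) => fun (g : Vec Nat 0) => g) 1
  ~> (fun (η : Nat) => fun (θ : Vec Nat 0) => θ) 0 (elimNat (fun (g : Nat) => Vec Nat 0) (vnil Nat) (fun (ψ : Nat) => fun (h : Vec Nat 0) => h) 0)
  ~> (fun (η : Vec Nat 0) => η) (elimNat (fun (θ : Nat) => Vec Nat 0) (vnil Nat) (fun (g : Nat) => fun (ψ : Vec Nat 0) => ψ) 0)
  ~> elimNat (fun (η : Nat) => Vec Nat 0) (vnil Nat) (fun (θ : Nat) => fun (g : Vec Nat 0) => g) 0
  ~> vnil Nat
inferred type:
  Vec Nat 0


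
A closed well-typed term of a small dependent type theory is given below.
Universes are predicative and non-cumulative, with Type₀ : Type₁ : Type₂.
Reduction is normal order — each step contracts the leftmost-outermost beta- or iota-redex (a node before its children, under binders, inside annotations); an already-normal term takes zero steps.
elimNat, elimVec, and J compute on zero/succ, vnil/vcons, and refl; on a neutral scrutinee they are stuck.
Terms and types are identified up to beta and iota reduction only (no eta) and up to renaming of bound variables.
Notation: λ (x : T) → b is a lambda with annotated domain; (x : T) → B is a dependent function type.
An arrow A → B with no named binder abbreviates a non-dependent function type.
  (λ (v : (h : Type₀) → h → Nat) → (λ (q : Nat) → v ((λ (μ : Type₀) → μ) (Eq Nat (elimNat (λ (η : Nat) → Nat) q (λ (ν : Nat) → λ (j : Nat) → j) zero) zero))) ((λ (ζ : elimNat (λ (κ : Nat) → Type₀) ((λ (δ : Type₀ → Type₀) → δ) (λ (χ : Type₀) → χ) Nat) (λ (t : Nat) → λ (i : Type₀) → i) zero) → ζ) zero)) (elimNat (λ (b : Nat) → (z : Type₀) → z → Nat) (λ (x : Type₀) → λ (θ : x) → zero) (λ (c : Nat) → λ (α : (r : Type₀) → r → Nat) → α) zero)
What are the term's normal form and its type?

resulting normal form:
  λ (v : Eq Nat zero zero) → zero
the term's type:
  Eq Nat zero zero → Nat


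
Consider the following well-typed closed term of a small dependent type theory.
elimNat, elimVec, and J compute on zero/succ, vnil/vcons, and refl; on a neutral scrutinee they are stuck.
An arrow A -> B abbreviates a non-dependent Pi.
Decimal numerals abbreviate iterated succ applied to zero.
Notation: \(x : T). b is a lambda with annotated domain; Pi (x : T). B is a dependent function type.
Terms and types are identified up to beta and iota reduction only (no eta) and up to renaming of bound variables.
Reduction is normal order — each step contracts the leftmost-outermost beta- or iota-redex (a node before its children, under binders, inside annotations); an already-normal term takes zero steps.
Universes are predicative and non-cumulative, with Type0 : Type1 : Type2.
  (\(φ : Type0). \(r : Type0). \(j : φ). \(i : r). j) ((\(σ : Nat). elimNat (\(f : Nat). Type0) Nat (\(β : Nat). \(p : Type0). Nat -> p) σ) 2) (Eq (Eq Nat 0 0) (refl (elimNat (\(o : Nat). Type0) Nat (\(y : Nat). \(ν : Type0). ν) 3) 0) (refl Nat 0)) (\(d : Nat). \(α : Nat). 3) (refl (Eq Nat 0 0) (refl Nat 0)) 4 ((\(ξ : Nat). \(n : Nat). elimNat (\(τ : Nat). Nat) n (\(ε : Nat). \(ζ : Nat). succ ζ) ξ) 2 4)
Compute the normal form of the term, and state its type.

reduced normal form:
  3
type:
  Nat
observation: reduction starts at a beta-redex, and 6 normal-order steps reach the normal form.


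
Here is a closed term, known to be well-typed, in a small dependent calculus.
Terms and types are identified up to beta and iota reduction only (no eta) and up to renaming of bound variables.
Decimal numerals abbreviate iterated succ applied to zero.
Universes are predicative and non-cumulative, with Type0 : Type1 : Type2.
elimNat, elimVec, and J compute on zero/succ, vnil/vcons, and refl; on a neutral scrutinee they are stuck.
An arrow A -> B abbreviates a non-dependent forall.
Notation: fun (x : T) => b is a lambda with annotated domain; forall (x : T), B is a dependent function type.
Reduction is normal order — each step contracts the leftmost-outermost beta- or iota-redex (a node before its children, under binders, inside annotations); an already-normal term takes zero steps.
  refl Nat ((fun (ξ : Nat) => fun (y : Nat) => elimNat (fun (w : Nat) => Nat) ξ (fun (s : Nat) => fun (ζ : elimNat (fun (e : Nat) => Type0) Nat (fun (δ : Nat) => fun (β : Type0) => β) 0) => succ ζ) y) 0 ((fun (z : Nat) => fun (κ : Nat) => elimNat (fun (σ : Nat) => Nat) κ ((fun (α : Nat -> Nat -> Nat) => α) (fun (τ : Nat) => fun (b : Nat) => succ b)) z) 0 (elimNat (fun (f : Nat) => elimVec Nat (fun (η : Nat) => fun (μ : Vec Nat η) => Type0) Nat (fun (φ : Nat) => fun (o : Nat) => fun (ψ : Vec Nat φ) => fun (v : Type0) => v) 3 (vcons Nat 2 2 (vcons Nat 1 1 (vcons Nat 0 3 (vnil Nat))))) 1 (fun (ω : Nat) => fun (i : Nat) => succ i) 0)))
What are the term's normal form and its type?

resulting normal form:
  refl Nat 1
inferred type:
  Eq Nat 1 1
observation: normalization takes exactly 11 steps under the normal-order strategy.
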